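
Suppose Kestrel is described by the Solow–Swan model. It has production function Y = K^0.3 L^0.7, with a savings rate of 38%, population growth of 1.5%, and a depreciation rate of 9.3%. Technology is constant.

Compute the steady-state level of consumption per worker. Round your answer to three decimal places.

c* ≈ 1.063

Steady state requires s·f(k) = (n + δ)·k, i.e. s·k^α = (n + δ)·k.
Dividing both sides by k: k^(1−α) = s / (n + δ).
k^0.7 = 0.38 / (0.015 + 0.093) = 0.38 / 0.108 = 3.5185
k* = 3.5185^(1/0.7) ≈ 6.0327
y* = (k*)^α = 6.0327^0.3 ≈ 1.7146
c* = (1 − s)·y* = (1 − 0.38) × 1.7146 ≈ 1.0631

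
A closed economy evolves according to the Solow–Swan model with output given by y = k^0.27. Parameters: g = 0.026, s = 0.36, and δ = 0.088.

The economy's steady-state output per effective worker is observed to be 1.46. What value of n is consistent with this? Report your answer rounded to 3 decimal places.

In steady state, investment equals break-even investment: s·k^α = (n + g + δ)·k.
Since y* = [s/(n + g + δ)]^(α/(1−α)), we have s/(n + g + δ) = (y*)^((1−α)/α) = 1.46^2.7037 = 2.7820.
Therefore n + g + δ = s / 2.7820 = 0.36 / 2.7820 = 0.1294, so n = 0.1294 − 0.114 = 0.0154.

n ≈ 0.015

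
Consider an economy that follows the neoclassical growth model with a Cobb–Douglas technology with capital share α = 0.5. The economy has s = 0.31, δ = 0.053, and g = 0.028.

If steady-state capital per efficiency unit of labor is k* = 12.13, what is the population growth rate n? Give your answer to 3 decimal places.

n ≈ 0.008

Steady state requires s·f(k) = (n + g + δ)·k, i.e. s·k^α = (n + g + δ)·k.
So s / (n + g + δ) = (k*)^(1−α) = 12.13^0.5 = 3.4828.
Therefore n + g + δ = s / 3.4828 = 0.31 / 3.4828 = 0.0890, so n = 0.0890 − 0.081 = 0.0080.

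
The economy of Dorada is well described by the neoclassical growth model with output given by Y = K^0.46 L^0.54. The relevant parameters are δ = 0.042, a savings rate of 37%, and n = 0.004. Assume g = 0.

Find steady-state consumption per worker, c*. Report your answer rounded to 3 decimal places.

c* ≈ 3.721

Steady state requires s·f(k) = (n + δ)·k, i.e. s·k^α = (n + δ)·k.
Rearranging, k^(1−α) = s / (n + δ).
k^0.54 = 0.37 / (0.004 + 0.042) = 0.37 / 0.046 = 8.0435
k* = 8.0435^(1/0.54) ≈ 47.5062
y* = (k*)^α = 47.5062^0.46 ≈ 5.9062
c* = (1 − s)·y* = (1 − 0.37) × 5.9062 ≈ 3.7209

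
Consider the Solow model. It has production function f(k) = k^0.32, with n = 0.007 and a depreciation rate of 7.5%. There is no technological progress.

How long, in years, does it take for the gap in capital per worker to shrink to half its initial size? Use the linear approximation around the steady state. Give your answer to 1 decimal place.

Near the steady state the convergence rate is λ = (1 − α)(n + δ).
λ = (1 − 0.32) × 0.082 = 0.68 × 0.082 = 0.05576
Half-life = ln 2 / λ = 0.6931 / 0.05576 ≈ 12.43 years

about 12.4 years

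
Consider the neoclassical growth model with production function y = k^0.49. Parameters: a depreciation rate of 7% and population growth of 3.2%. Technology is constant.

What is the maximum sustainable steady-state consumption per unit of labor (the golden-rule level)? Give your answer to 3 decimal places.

c_gold ≈ 2.304

At the golden rule, f'(k) = n + δ, so α·k^(α−1) = n + δ and k_gold = (α/(n + δ))^(1/(1−α)).
k_gold = (0.49/0.102)^(1/0.51) = 4.8039^1.9608 ≈ 21.7005
c_gold = f(k_gold) − (n + δ)·k_gold = 4.5172 − 0.102×21.7005 ≈ 2.3037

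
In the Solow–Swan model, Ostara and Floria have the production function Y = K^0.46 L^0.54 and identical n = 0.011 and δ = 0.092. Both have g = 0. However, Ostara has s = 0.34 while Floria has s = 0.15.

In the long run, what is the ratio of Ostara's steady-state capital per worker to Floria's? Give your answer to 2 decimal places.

Steady-state k* = [s/(n + δ)]^(1/(1−α)), so the ratio is [ (s_O/(n + δ)_O) / (s_F/(n + δ)_F) ]^1.8519.
s_O/(n + δ)_O = 0.34/0.103 = 3.3010; s_F/(n + δ)_F = 0.15/0.103 = 1.4563.
Ratio = (3.3010/1.4563)^1.8519 = 2.2667^1.8519 ≈ 4.5515

k*_O / k*_F ≈ 4.55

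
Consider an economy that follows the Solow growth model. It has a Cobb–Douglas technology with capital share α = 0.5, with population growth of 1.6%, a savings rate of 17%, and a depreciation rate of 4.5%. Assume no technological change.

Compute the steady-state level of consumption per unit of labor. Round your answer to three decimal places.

c* ≈ 2.313

At the steady state, Δk = 0, so s·k^α = (n + δ)·k.
Dividing both sides by k: k^(1−α) = s / (n + δ).
k^0.5 = 0.17 / (0.016 + 0.045) = 0.17 / 0.061 = 2.7869
k* = 2.7869^(1/0.5) ≈ 7.7668
y* = (k*)^α = 7.7668^0.5 ≈ 2.7869
c* = (1 − s)·y* = (1 − 0.17) × 2.7869 ≈ 2.3131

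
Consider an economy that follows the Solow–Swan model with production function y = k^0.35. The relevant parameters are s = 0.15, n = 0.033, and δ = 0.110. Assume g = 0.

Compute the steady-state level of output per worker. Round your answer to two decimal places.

At the steady state, Δk = 0, so s·k^α = (n + δ)·k.
Dividing both sides by k: k^(1−α) = s / (n + δ).
k^0.65 = 0.15 / (0.033 + 0.110) = 0.15 / 0.143 = 1.0490
k* = 1.0490^(1/0.65) ≈ 1.0764
y* = (k*)^α = 1.0764^0.35 ≈ 1.0261

y* ≈ 1.03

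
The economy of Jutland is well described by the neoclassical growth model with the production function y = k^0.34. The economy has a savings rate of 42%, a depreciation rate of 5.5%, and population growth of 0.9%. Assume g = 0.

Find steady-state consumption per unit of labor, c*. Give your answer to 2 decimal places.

c* = 1.53

At the steady state, Δk = 0, so s·k^α = (n + δ)·k.
Dividing both sides by k: k^(1−α) = s / (n + δ).
k^0.66 = 0.42 / (0.009 + 0.055) = 0.42 / 0.064 = 6.5625
k* = 6.5625^(1/0.66) ≈ 17.2975
y* = (k*)^α = 17.2975^0.34 ≈ 2.6358
c* = (1 − s)·y* = (1 − 0.42) × 2.6358 ≈ 1.5288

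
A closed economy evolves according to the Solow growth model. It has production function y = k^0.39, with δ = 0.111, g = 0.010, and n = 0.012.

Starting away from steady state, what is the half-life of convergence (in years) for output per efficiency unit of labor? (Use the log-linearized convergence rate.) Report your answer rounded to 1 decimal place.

t_½ ≈ 8.5 years

Near the steady state the convergence rate is λ = (1 − α)(n + g + δ).
λ = (1 − 0.39) × 0.133 = 0.61 × 0.133 = 0.08113
Half-life = ln 2 / λ = 0.6931 / 0.08113 ≈ 8.54 years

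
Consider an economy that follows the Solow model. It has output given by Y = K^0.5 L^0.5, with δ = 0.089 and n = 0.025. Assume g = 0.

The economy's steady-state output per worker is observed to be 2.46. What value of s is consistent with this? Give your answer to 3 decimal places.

In steady state, investment equals break-even investment: s·k^α = (n + δ)·k.
Since y* = [s/(n + δ)]^(α/(1−α)), we have s/(n + δ) = (y*)^((1−α)/α) = 2.46^1 = 2.4600.
Therefore s = 2.4600 × (n + δ) = 2.4600 × 0.114 = 0.2804.

s ≈ 0.280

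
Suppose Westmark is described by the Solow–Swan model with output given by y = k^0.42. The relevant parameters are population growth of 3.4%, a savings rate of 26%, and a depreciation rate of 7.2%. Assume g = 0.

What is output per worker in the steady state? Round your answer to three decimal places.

Steady state requires s·f(k) = (n + δ)·k, i.e. s·k^α = (n + δ)·k.
Rearranging, k^(1−α) = s / (n + δ).
k^0.58 = 0.26 / (0.034 + 0.072) = 0.26 / 0.106 = 2.4528
k* = 2.4528^(1/0.58) ≈ 4.6971
y* = (k*)^α = 4.6971^0.42 ≈ 1.9150

y* = 1.915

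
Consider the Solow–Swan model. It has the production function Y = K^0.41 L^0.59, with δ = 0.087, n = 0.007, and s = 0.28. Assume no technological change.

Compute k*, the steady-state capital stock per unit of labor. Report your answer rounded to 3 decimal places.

In steady state, investment equals break-even investment: s·k^α = (n + δ)·k.
Rearranging, k^(1−α) = s / (n + δ).
k^0.59 = 0.28 / (0.007 + 0.087) = 0.28 / 0.094 = 2.9787
k* = 2.9787^(1/0.59) ≈ 6.3597

k* ≈ 6.360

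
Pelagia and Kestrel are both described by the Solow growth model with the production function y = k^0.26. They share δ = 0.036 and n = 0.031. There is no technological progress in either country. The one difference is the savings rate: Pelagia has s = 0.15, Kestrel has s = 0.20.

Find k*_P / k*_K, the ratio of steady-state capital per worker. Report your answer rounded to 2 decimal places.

ratio ≈ 0.68

Steady-state k* = [s/(n + δ)]^(1/(1−α)), so the ratio is [ (s_P/(n + δ)_P) / (s_K/(n + δ)_K) ]^1.3514.
s_P/(n + δ)_P = 0.15/0.067 = 2.2388; s_K/(n + δ)_K = 0.20/0.067 = 2.9851.
Ratio = (2.2388/2.9851)^1.3514 = 0.7500^1.3514 ≈ 0.6779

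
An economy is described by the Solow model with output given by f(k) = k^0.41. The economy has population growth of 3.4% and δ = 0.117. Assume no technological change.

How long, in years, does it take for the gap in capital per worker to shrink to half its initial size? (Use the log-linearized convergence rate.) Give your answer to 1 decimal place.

half-life ≈ 7.8 years

Near the steady state the convergence rate is λ = (1 − α)(n + δ).
λ = (1 − 0.41) × 0.151 = 0.59 × 0.151 = 0.08909
Half-life = ln 2 / λ = 0.6931 / 0.08909 ≈ 7.78 years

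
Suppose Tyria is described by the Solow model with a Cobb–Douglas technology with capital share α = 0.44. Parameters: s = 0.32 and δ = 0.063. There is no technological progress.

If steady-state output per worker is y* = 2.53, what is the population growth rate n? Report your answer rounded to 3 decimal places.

At the steady state, Δk = 0, so s·k^α = (n + δ)·k.
Since y* = [s/(n + δ)]^(α/(1−α)), we have s/(n + δ) = (y*)^((1−α)/α) = 2.53^1.2727 = 3.2588.
Therefore n + δ = s / 3.2588 = 0.32 / 3.2588 = 0.0982, so n = 0.0982 − 0.063 = 0.0352.

n ≈ 0.035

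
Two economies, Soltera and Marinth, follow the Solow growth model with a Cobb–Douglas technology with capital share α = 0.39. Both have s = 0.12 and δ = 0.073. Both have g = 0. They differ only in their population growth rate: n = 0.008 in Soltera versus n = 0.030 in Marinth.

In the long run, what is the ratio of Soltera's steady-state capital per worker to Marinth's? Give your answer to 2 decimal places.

Steady-state k* = [s/(n + δ)]^(1/(1−α)), so the ratio is [ (s_S/(n + δ)_S) / (s_M/(n + δ)_M) ]^1.6393.
s_S/(n + δ)_S = 0.12/0.081 = 1.4815; s_M/(n + δ)_M = 0.12/0.103 = 1.1650.
Ratio = (1.4815/1.1650)^1.6393 = 1.2717^1.6393 ≈ 1.4829

k*_S / k*_M ≈ 1.48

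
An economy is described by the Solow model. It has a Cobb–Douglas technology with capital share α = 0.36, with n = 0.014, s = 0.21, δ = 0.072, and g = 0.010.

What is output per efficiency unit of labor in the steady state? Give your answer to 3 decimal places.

Steady state requires s·f(k) = (n + g + δ)·k, i.e. s·k^α = (n + g + δ)·k.
Dividing both sides by k: k^(1−α) = s / (n + g + δ).
k^0.64 = 0.21 / (0.014 + 0.010 + 0.072) = 0.21 / 0.096 = 2.1875
k* = 2.1875^(1/0.64) ≈ 3.3976
y* = (k*)^α = 3.3976^0.36 ≈ 1.5532

y* ≈ 1.553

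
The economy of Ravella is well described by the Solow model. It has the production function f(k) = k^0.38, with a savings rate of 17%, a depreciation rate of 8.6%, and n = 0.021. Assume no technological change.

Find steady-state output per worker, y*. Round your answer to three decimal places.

y* ≈ 1.328

In steady state, investment equals break-even investment: s·k^α = (n + δ)·k.
Rearranging, k^(1−α) = s / (n + δ).
k^0.62 = 0.17 / (0.021 + 0.086) = 0.17 / 0.107 = 1.5888
k* = 1.5888^(1/0.62) ≈ 2.1101
y* = (k*)^α = 2.1101^0.38 ≈ 1.3281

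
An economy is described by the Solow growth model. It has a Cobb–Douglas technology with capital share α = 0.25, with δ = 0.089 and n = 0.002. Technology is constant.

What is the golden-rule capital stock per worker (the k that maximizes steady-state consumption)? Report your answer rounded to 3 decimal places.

k_gold ≈ 3.848

The golden rule sets f'(k) = n + δ, i.e. α·k^(α−1) = n + δ.
So k^(1−α) = α / (n + δ) = 0.25 / 0.091 = 2.7473.
k_gold = 2.7473^(1/0.75) ≈ 3.8478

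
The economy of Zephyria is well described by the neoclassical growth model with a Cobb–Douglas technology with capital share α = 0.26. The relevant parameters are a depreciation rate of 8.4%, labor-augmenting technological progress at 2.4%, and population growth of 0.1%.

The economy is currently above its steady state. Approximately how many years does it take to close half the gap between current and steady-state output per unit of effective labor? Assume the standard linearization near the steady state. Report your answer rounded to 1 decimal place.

half-life ≈ 8.6 years

Near the steady state the convergence rate is λ = (1 − α)(n + g + δ).
λ = (1 − 0.26) × 0.109 = 0.74 × 0.109 = 0.08066
Half-life = ln 2 / λ = 0.6931 / 0.08066 ≈ 8.59 years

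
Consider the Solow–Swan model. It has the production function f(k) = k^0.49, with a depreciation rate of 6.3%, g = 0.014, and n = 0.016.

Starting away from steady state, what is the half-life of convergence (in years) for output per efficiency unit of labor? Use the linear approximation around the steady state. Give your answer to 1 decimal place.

Near the steady state the convergence rate is λ = (1 − α)(n + g + δ).
λ = (1 − 0.49) × 0.093 = 0.51 × 0.093 = 0.04743
Half-life = ln 2 / λ = 0.6931 / 0.04743 ≈ 14.61 years

half-life ≈ 14.6 years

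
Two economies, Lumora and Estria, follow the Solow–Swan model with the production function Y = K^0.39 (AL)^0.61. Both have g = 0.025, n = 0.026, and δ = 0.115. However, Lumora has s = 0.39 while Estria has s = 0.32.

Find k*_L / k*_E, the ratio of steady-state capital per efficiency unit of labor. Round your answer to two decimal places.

Steady-state k* = [s/(n + g + δ)]^(1/(1−α)), so the ratio is [ (s_L/(n + g + δ)_L) / (s_E/(n + g + δ)_E) ]^1.6393.
s_L/(n + g + δ)_L = 0.39/0.166 = 2.3494; s_E/(n + g + δ)_E = 0.32/0.166 = 1.9277.
Ratio = (2.3494/1.9277)^1.6393 = 1.2188^1.6393 ≈ 1.3831

ratio ≈ 1.38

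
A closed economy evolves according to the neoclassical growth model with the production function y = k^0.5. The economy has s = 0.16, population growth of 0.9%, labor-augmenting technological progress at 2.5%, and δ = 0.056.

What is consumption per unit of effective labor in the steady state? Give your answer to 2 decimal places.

At the steady state, Δk = 0, so s·k^α = (n + g + δ)·k.
Rearranging, k^(1−α) = s / (n + g + δ).
k^0.5 = 0.16 / (0.009 + 0.025 + 0.056) = 0.16 / 0.090 = 1.7778
k* = 1.7778^(1/0.5) ≈ 3.1606
y* = (k*)^α = 3.1606^0.5 ≈ 1.7778
c* = (1 − s)·y* = (1 − 0.16) × 1.7778 ≈ 1.4934

c* ≈ 1.49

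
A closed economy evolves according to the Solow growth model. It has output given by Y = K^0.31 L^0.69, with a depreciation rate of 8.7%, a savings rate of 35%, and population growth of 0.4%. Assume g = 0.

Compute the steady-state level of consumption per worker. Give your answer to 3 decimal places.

At the steady state, Δk = 0, so s·k^α = (n + δ)·k.
Dividing both sides by k: k^(1−α) = s / (n + δ).
k^0.69 = 0.35 / (0.004 + 0.087) = 0.35 / 0.091 = 3.8462
k* = 3.8462^(1/0.69) ≈ 7.0449
y* = (k*)^α = 7.0449^0.31 ≈ 1.8316
c* = (1 − s)·y* = (1 − 0.35) × 1.8316 ≈ 1.1905

c* ≈ 1.191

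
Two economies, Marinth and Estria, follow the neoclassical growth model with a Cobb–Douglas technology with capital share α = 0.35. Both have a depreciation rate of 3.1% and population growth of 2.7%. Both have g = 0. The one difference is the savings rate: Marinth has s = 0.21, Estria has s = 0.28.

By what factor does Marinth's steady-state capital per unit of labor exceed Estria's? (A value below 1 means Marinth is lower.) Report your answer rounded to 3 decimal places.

Steady-state k* = [s/(n + δ)]^(1/(1−α)), so the ratio is [ (s_M/(n + δ)_M) / (s_E/(n + δ)_E) ]^1.5385.
s_M/(n + δ)_M = 0.21/0.058 = 3.6207; s_E/(n + δ)_E = 0.28/0.058 = 4.8276.
Ratio = (3.6207/4.8276)^1.5385 = 0.7500^1.5385 ≈ 0.6424

ratio ≈ 0.642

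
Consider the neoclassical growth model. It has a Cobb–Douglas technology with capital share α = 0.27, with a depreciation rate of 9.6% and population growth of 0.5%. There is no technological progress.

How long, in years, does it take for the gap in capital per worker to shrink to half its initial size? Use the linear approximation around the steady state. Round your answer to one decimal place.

about 9.4 years

Near the steady state the convergence rate is λ = (1 − α)(n + δ).
λ = (1 − 0.27) × 0.101 = 0.73 × 0.101 = 0.07373
Half-life = ln 2 / λ = 0.6931 / 0.07373 ≈ 9.40 years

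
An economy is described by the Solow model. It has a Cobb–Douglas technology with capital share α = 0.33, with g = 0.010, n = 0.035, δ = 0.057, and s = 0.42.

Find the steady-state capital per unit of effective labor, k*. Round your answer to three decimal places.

In steady state, investment equals break-even investment: s·k^α = (n + g + δ)·k.
Dividing both sides by k: k^(1−α) = s / (n + g + δ).
k^0.67 = 0.42 / (0.035 + 0.010 + 0.057) = 0.42 / 0.102 = 4.1176
k* = 4.1176^(1/0.67) ≈ 8.2676

k* ≈ 8.268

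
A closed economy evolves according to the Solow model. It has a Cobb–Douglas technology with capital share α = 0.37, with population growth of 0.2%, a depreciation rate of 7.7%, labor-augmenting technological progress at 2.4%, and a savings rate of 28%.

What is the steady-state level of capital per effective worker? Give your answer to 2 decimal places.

Steady state requires s·f(k) = (n + g + δ)·k, i.e. s·k^α = (n + g + δ)·k.
Rearranging, k^(1−α) = s / (n + g + δ).
k^0.63 = 0.28 / (0.002 + 0.024 + 0.077) = 0.28 / 0.103 = 2.7184
k* = 2.7184^(1/0.63) ≈ 4.8909

k* ≈ 4.89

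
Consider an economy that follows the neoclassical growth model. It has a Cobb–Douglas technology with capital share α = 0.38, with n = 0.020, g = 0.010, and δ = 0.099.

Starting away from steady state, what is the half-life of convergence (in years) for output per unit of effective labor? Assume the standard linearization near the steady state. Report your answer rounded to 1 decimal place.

about 8.7 years

Near the steady state the convergence rate is λ = (1 − α)(n + g + δ).
λ = (1 − 0.38) × 0.129 = 0.62 × 0.129 = 0.07998
Half-life = ln 2 / λ = 0.6931 / 0.07998 ≈ 8.67 years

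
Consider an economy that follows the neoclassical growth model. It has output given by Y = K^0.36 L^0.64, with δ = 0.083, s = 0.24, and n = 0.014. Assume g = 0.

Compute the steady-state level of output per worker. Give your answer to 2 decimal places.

Steady state requires s·f(k) = (n + δ)·k, i.e. s·k^α = (n + δ)·k.
Dividing both sides by k: k^(1−α) = s / (n + δ).
k^0.64 = 0.24 / (0.014 + 0.083) = 0.24 / 0.097 = 2.4742
k* = 2.4742^(1/0.64) ≈ 4.1185
y* = (k*)^α = 4.1185^0.36 ≈ 1.6646

y* = 1.66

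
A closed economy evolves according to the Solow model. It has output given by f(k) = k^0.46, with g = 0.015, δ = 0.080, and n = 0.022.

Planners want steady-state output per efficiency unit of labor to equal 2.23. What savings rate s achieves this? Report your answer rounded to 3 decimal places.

In steady state, investment equals break-even investment: s·k^α = (n + g + δ)·k.
Since y* = [s/(n + g + δ)]^(α/(1−α)), we have s/(n + g + δ) = (y*)^((1−α)/α) = 2.23^1.1739 = 2.5637.
Therefore s = 2.5637 × (n + g + δ) = 2.5637 × 0.117 = 0.3000.

s ≈ 0.300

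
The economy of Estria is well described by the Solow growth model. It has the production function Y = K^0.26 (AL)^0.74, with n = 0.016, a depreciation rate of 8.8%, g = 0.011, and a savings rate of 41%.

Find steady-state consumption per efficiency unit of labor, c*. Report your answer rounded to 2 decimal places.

At the steady state, Δk = 0, so s·k^α = (n + g + δ)·k.
Dividing both sides by k: k^(1−α) = s / (n + g + δ).
k^0.74 = 0.41 / (0.016 + 0.011 + 0.088) = 0.41 / 0.115 = 3.5652
k* = 3.5652^(1/0.74) ≈ 5.5726
y* = (k*)^α = 5.5726^0.26 ≈ 1.5631
c* = (1 − s)·y* = (1 − 0.41) × 1.5631 ≈ 0.9222

c* ≈ 0.92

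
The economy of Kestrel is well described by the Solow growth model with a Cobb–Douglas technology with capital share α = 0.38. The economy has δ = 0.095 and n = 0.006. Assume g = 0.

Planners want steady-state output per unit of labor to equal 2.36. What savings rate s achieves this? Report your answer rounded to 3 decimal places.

In steady state, investment equals break-even investment: s·k^α = (n + δ)·k.
Since y* = [s/(n + δ)]^(α/(1−α)), we have s/(n + δ) = (y*)^((1−α)/α) = 2.36^1.6316 = 4.0592.
Therefore s = 4.0592 × (n + δ) = 4.0592 × 0.101 = 0.4100.

s ≈ 0.410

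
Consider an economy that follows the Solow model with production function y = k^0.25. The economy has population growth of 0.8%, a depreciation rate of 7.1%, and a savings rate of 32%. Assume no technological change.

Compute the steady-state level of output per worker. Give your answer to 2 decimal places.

y* ≈ 1.59

Steady state requires s·f(k) = (n + δ)·k, i.e. s·k^α = (n + δ)·k.
Rearranging, k^(1−α) = s / (n + δ).
k^0.75 = 0.32 / (0.008 + 0.071) = 0.32 / 0.079 = 4.0506
k* = 4.0506^(1/0.75) ≈ 6.4569
y* = (k*)^α = 6.4569^0.25 ≈ 1.5941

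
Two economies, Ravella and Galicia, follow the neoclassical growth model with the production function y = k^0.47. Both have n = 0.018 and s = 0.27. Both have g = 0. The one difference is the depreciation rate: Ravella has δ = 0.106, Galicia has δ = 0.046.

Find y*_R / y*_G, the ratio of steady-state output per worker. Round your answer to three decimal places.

y*_R / y*_G ≈ 0.556

Steady-state y* = [s/(n + δ)]^(α/(1−α)), so the ratio is [ (s_R/(n + δ)_R) / (s_G/(n + δ)_G) ]^0.8868.
s_R/(n + δ)_R = 0.27/0.124 = 2.1774; s_G/(n + δ)_G = 0.27/0.064 = 4.2188.
Ratio = (2.1774/4.2188)^0.8868 = 0.5161^0.8868 ≈ 0.5562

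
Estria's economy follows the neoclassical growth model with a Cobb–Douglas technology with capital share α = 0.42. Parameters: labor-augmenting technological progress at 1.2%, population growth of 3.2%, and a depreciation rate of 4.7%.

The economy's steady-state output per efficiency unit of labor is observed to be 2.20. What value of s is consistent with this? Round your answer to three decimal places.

Steady state requires s·f(k) = (n + g + δ)·k, i.e. s·k^α = (n + g + δ)·k.
Since y* = [s/(n + g + δ)]^(α/(1−α)), we have s/(n + g + δ) = (y*)^((1−α)/α) = 2.20^1.381 = 2.9709.
Therefore s = 2.9709 × (n + g + δ) = 2.9709 × 0.091 = 0.2704.

s ≈ 0.270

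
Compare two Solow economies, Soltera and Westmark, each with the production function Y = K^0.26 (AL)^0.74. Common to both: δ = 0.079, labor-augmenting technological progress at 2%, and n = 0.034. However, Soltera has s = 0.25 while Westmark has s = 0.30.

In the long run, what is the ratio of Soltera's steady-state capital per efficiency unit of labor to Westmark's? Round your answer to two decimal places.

Steady-state k* = [s/(n + g + δ)]^(1/(1−α)), so the ratio is [ (s_S/(n + g + δ)_S) / (s_W/(n + g + δ)_W) ]^1.3514.
s_S/(n + g + δ)_S = 0.25/0.133 = 1.8797; s_W/(n + g + δ)_W = 0.30/0.133 = 2.2556.
Ratio = (1.8797/2.2556)^1.3514 = 0.8333^1.3514 ≈ 0.7816

k*_S / k*_W ≈ 0.78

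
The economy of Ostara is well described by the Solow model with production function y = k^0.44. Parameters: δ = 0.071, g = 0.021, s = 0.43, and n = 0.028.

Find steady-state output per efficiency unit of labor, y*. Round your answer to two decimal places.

y* = 2.73

Steady state requires s·f(k) = (n + g + δ)·k, i.e. s·k^α = (n + g + δ)·k.
Rearranging, k^(1−α) = s / (n + g + δ).
k^0.56 = 0.43 / (0.028 + 0.021 + 0.071) = 0.43 / 0.120 = 3.5833
k* = 3.5833^(1/0.56) ≈ 9.7677
y* = (k*)^α = 9.7677^0.44 ≈ 2.7259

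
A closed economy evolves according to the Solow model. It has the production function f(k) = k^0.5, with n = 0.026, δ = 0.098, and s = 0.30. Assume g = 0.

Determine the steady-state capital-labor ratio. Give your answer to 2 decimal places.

Steady state requires s·f(k) = (n + δ)·k, i.e. s·k^α = (n + δ)·k.
Dividing both sides by k: k^(1−α) = s / (n + δ).
k^0.5 = 0.30 / (0.026 + 0.098) = 0.30 / 0.124 = 2.4194
k* = 2.4194^(1/0.5) ≈ 5.8535

k* = 5.85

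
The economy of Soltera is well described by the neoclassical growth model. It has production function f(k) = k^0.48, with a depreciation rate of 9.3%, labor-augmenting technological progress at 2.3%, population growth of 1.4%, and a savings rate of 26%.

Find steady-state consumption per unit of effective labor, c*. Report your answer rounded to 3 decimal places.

c* = 1.403

In steady state, investment equals break-even investment: s·k^α = (n + g + δ)·k.
Dividing both sides by k: k^(1−α) = s / (n + g + δ).
k^0.52 = 0.26 / (0.014 + 0.023 + 0.093) = 0.26 / 0.130 = 2.0000
k* = 2.0000^(1/0.52) ≈ 3.7923
y* = (k*)^α = 3.7923^0.48 ≈ 1.8962
c* = (1 − s)·y* = (1 − 0.26) × 1.8962 ≈ 1.4032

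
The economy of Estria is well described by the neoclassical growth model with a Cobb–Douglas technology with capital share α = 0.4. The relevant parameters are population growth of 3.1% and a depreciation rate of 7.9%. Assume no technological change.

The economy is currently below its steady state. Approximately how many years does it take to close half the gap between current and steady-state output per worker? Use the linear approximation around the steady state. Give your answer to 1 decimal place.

about 10.5 years

Near the steady state the convergence rate is λ = (1 − α)(n + δ).
λ = (1 − 0.4) × 0.110 = 0.6 × 0.110 = 0.0660
Half-life = ln 2 / λ = 0.6931 / 0.0660 ≈ 10.50 years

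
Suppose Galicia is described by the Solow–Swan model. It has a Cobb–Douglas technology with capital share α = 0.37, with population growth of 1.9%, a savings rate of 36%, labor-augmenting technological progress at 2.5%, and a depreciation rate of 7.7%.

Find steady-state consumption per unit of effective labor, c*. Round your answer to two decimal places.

c* = 1.21

Steady state requires s·f(k) = (n + g + δ)·k, i.e. s·k^α = (n + g + δ)·k.
Dividing both sides by k: k^(1−α) = s / (n + g + δ).
k^0.63 = 0.36 / (0.019 + 0.025 + 0.077) = 0.36 / 0.121 = 2.9752
k* = 2.9752^(1/0.63) ≈ 5.6443
y* = (k*)^α = 5.6443^0.37 ≈ 1.8971
c* = (1 − s)·y* = (1 − 0.36) × 1.8971 ≈ 1.2141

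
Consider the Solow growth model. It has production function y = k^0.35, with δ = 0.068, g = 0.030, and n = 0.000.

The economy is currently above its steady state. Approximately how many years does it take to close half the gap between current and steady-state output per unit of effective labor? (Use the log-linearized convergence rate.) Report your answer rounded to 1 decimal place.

half-life ≈ 10.9 years

Near the steady state the convergence rate is λ = (1 − α)(n + g + δ).
λ = (1 − 0.35) × 0.098 = 0.65 × 0.098 = 0.0637
Half-life = ln 2 / λ = 0.6931 / 0.0637 ≈ 10.88 years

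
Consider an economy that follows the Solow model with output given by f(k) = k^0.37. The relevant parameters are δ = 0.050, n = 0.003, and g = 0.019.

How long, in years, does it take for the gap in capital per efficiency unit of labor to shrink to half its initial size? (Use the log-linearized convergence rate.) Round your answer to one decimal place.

t_½ ≈ 15.3 years

Near the steady state the convergence rate is λ = (1 − α)(n + g + δ).
λ = (1 − 0.37) × 0.072 = 0.63 × 0.072 = 0.04536
Half-life = ln 2 / λ = 0.6931 / 0.04536 ≈ 15.28 years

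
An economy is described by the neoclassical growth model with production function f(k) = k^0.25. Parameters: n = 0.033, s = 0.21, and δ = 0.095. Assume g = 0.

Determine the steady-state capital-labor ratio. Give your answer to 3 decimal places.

At the steady state, Δk = 0, so s·k^α = (n + δ)·k.
Rearranging, k^(1−α) = s / (n + δ).
k^0.75 = 0.21 / (0.033 + 0.095) = 0.21 / 0.128 = 1.6406
k* = 1.6406^(1/0.75) ≈ 1.9350

k* = 1.935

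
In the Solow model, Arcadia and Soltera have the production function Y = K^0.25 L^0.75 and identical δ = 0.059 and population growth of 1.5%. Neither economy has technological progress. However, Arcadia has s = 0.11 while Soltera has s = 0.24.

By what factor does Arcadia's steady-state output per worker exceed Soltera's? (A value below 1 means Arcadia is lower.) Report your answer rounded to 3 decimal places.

y*_A / y*_S ≈ 0.771

Steady-state y* = [s/(n + δ)]^(α/(1−α)), so the ratio is [ (s_A/(n + δ)_A) / (s_S/(n + δ)_S) ]^0.3333.
s_A/(n + δ)_A = 0.11/0.074 = 1.4865; s_S/(n + δ)_S = 0.24/0.074 = 3.2432.
Ratio = (1.4865/3.2432)^0.3333 = 0.4583^0.3333 ≈ 0.7710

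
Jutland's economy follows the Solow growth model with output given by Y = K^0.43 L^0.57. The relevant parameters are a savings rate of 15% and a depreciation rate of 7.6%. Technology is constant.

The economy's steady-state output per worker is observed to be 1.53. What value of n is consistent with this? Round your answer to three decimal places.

n ≈ 0.009

At the steady state, Δk = 0, so s·k^α = (n + δ)·k.
Since y* = [s/(n + δ)]^(α/(1−α)), we have s/(n + δ) = (y*)^((1−α)/α) = 1.53^1.3256 = 1.7572.
Therefore n + δ = s / 1.7572 = 0.15 / 1.7572 = 0.0854, so n = 0.0854 − 0.076 = 0.0094.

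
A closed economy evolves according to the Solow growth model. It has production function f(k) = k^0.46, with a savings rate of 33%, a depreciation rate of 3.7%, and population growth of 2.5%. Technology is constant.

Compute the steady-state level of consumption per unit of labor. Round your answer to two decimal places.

Steady state requires s·f(k) = (n + δ)·k, i.e. s·k^α = (n + δ)·k.
Rearranging, k^(1−α) = s / (n + δ).
k^0.54 = 0.33 / (0.025 + 0.037) = 0.33 / 0.062 = 5.3226
k* = 5.3226^(1/0.54) ≈ 22.1143
y* = (k*)^α = 22.1143^0.46 ≈ 4.1548
c* = (1 − s)·y* = (1 − 0.33) × 4.1548 ≈ 2.7837

c* = 2.78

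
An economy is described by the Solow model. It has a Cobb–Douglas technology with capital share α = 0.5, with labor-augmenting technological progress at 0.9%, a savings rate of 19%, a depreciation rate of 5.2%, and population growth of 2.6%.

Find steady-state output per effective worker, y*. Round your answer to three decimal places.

Steady state requires s·f(k) = (n + g + δ)·k, i.e. s·k^α = (n + g + δ)·k.
Dividing both sides by k: k^(1−α) = s / (n + g + δ).
k^0.5 = 0.19 / (0.026 + 0.009 + 0.052) = 0.19 / 0.087 = 2.1839
k* = 2.1839^(1/0.5) ≈ 4.7694
y* = (k*)^α = 4.7694^0.5 ≈ 2.1839

y* = 2.184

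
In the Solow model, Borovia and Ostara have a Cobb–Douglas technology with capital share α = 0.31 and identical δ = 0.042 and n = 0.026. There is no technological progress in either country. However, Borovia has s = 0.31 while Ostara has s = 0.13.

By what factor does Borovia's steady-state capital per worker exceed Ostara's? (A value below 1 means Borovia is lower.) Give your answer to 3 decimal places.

Steady-state k* = [s/(n + δ)]^(1/(1−α)), so the ratio is [ (s_B/(n + δ)_B) / (s_O/(n + δ)_O) ]^1.4493.
s_B/(n + δ)_B = 0.31/0.068 = 4.5588; s_O/(n + δ)_O = 0.13/0.068 = 1.9118.
Ratio = (4.5588/1.9118)^1.4493 = 2.3846^1.4493 ≈ 3.5236

ratio ≈ 3.524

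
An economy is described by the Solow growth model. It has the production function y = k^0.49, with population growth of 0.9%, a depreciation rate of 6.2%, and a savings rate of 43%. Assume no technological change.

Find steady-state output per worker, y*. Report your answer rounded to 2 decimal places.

y* = 5.64

Steady state requires s·f(k) = (n + δ)·k, i.e. s·k^α = (n + δ)·k.
Dividing both sides by k: k^(1−α) = s / (n + δ).
k^0.51 = 0.43 / (0.009 + 0.062) = 0.43 / 0.071 = 6.0563
k* = 6.0563^(1/0.51) ≈ 34.1775
y* = (k*)^α = 34.1775^0.49 ≈ 5.6433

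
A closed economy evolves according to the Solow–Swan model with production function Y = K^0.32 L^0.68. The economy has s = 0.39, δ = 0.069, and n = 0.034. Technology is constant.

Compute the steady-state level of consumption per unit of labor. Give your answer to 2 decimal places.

c* ≈ 1.14

At the steady state, Δk = 0, so s·k^α = (n + δ)·k.
Rearranging, k^(1−α) = s / (n + δ).
k^0.68 = 0.39 / (0.034 + 0.069) = 0.39 / 0.103 = 3.7864
k* = 3.7864^(1/0.68) ≈ 7.0849
y* = (k*)^α = 7.0849^0.32 ≈ 1.8711
c* = (1 − s)·y* = (1 − 0.39) × 1.8711 ≈ 1.1414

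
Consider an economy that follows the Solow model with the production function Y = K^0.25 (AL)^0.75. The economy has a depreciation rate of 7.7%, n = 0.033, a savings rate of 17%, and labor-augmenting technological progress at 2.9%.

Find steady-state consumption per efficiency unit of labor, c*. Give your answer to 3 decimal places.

c* = 0.888

At the steady state, Δk = 0, so s·k^α = (n + g + δ)·k.
Dividing both sides by k: k^(1−α) = s / (n + g + δ).
k^0.75 = 0.17 / (0.033 + 0.029 + 0.077) = 0.17 / 0.139 = 1.2230
k* = 1.2230^(1/0.75) ≈ 1.3079
y* = (k*)^α = 1.3079^0.25 ≈ 1.0694
c* = (1 − s)·y* = (1 − 0.17) × 1.0694 ≈ 0.8876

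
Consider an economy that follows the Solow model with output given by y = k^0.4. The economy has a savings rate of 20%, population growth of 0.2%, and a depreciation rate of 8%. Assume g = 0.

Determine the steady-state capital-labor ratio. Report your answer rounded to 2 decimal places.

k* ≈ 4.42

Steady state requires s·f(k) = (n + δ)·k, i.e. s·k^α = (n + δ)·k.
Rearranging, k^(1−α) = s / (n + δ).
k^0.6 = 0.20 / (0.002 + 0.080) = 0.20 / 0.082 = 2.4390
k* = 2.4390^(1/0.6) ≈ 4.4193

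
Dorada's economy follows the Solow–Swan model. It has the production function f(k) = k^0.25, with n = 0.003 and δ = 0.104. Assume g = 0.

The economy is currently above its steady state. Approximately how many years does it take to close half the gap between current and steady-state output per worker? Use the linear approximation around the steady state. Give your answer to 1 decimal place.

about 8.6 years

Near the steady state the convergence rate is λ = (1 − α)(n + δ).
λ = (1 − 0.25) × 0.107 = 0.75 × 0.107 = 0.08025
Half-life = ln 2 / λ = 0.6931 / 0.08025 ≈ 8.64 years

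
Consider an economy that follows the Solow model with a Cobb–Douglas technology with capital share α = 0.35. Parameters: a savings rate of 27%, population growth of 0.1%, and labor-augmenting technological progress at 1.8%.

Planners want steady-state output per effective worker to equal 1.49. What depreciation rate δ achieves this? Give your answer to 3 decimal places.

In steady state, investment equals break-even investment: s·k^α = (n + g + δ)·k.
Since y* = [s/(n + g + δ)]^(α/(1−α)), we have s/(n + g + δ) = (y*)^((1−α)/α) = 1.49^1.8571 = 2.0971.
Therefore n + g + δ = s / 2.0971 = 0.27 / 2.0971 = 0.1287, so δ = 0.1287 − 0.019 = 0.1097.

δ ≈ 0.110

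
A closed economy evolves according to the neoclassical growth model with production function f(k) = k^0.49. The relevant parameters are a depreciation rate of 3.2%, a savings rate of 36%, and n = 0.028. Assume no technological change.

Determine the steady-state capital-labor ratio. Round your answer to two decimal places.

k* ≈ 33.56

In steady state, investment equals break-even investment: s·k^α = (n + δ)·k.
Dividing both sides by k: k^(1−α) = s / (n + δ).
k^0.51 = 0.36 / (0.028 + 0.032) = 0.36 / 0.060 = 6.0000
k* = 6.0000^(1/0.51) ≈ 33.5573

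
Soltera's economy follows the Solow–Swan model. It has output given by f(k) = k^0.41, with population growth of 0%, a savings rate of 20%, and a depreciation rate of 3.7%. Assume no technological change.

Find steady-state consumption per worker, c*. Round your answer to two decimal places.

Steady state requires s·f(k) = (n + δ)·k, i.e. s·k^α = (n + δ)·k.
Rearranging, k^(1−α) = s / (n + δ).
k^0.59 = 0.20 / (0.000 + 0.037) = 0.20 / 0.037 = 5.4054
k* = 5.4054^(1/0.59) ≈ 17.4615
y* = (k*)^α = 17.4615^0.41 ≈ 3.2304
c* = (1 − s)·y* = (1 − 0.20) × 3.2304 ≈ 2.5843

c* ≈ 2.58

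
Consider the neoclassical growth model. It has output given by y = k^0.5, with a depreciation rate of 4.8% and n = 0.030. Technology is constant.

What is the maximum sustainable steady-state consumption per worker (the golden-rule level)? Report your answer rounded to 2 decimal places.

c_gold ≈ 3.21

At the golden rule, f'(k) = n + δ, so α·k^(α−1) = n + δ and k_gold = (α/(n + δ))^(1/(1−α)).
k_gold = (0.5/0.078)^(1/0.5) = 6.4103^2 ≈ 41.0919
c_gold = f(k_gold) − (n + δ)·k_gold = 6.4103 − 0.078×41.0919 ≈ 3.2051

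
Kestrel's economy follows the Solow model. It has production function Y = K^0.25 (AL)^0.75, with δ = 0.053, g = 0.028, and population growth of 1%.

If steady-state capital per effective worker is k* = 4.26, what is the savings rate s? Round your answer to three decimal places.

s ≈ 0.270

Steady state requires s·f(k) = (n + g + δ)·k, i.e. s·k^α = (n + g + δ)·k.
So s / (n + g + δ) = (k*)^(1−α) = 4.26^0.75 = 2.9652.
Therefore s = 2.9652 × (n + g + δ) = 2.9652 × 0.091 = 0.2698.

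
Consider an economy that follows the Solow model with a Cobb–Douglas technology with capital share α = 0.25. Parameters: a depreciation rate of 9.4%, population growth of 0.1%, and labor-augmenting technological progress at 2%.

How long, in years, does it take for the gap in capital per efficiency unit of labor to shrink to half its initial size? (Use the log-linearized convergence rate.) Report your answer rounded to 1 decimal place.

Near the steady state the convergence rate is λ = (1 − α)(n + g + δ).
λ = (1 − 0.25) × 0.115 = 0.75 × 0.115 = 0.08625
Half-life = ln 2 / λ = 0.6931 / 0.08625 ≈ 8.04 years

half-life ≈ 8.0 years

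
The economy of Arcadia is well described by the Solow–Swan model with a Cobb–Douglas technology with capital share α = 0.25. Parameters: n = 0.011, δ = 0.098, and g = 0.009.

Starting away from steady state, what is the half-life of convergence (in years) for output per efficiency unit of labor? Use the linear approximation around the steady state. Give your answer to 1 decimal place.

Near the steady state the convergence rate is λ = (1 − α)(n + g + δ).
λ = (1 − 0.25) × 0.118 = 0.75 × 0.118 = 0.0885
Half-life = ln 2 / λ = 0.6931 / 0.0885 ≈ 7.83 years

t_½ ≈ 7.8 years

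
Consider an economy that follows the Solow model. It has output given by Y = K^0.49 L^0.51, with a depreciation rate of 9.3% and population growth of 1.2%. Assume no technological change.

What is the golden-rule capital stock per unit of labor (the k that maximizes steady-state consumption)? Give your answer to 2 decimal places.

k_gold ≈ 20.50

The golden rule sets f'(k) = n + δ, i.e. α·k^(α−1) = n + δ.
So k^(1−α) = α / (n + δ) = 0.49 / 0.105 = 4.6667.
k_gold = 4.6667^(1/0.51) ≈ 20.5014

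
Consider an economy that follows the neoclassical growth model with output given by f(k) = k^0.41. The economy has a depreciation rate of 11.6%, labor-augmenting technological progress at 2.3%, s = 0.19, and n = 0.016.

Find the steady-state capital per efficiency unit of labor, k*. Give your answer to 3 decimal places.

At the steady state, Δk = 0, so s·k^α = (n + g + δ)·k.
Rearranging, k^(1−α) = s / (n + g + δ).
k^0.59 = 0.19 / (0.016 + 0.023 + 0.116) = 0.19 / 0.155 = 1.2258
k* = 1.2258^(1/0.59) ≈ 1.4121

k* = 1.412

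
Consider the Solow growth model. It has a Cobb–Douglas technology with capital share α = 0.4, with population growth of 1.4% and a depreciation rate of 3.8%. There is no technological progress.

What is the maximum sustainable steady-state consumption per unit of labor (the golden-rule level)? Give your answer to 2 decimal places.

At the golden rule, f'(k) = n + δ, so α·k^(α−1) = n + δ and k_gold = (α/(n + δ))^(1/(1−α)).
k_gold = (0.4/0.052)^(1/0.6) = 7.6923^1.6667 ≈ 29.9771
c_gold = f(k_gold) − (n + δ)·k_gold = 3.8969 − 0.052×29.9771 ≈ 2.3381

c_gold ≈ 2.34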